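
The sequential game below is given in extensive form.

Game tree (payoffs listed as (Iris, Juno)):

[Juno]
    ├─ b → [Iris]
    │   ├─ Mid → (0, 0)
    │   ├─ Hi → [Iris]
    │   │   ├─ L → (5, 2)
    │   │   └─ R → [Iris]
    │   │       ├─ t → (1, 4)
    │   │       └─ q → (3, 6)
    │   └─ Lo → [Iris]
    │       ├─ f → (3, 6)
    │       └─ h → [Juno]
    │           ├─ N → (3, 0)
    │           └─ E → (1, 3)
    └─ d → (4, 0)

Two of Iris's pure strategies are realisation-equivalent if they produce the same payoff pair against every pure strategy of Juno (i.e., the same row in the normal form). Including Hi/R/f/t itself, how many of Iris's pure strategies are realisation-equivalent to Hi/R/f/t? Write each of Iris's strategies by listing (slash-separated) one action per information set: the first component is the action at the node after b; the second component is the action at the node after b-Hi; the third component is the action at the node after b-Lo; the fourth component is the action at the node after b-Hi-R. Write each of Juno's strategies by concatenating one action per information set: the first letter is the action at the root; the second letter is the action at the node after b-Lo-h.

2

Row for Hi/R/f/t (columns bN, bE, dN, dE): (1,4) (1,4) (4,0) (4,0).
Under Hi/R/f/t, Iris's choice at the node after b-Lo can never be reached regardless of what Juno does, so varying those choices leaves every outcome unchanged.
Holding the reachable choices fixed and varying the unreachable one freely already gives 2 equivalent strategies.
No other strategy reproduces this row, so those 2 are the full class: Hi/R/f/t, Hi/R/h/t.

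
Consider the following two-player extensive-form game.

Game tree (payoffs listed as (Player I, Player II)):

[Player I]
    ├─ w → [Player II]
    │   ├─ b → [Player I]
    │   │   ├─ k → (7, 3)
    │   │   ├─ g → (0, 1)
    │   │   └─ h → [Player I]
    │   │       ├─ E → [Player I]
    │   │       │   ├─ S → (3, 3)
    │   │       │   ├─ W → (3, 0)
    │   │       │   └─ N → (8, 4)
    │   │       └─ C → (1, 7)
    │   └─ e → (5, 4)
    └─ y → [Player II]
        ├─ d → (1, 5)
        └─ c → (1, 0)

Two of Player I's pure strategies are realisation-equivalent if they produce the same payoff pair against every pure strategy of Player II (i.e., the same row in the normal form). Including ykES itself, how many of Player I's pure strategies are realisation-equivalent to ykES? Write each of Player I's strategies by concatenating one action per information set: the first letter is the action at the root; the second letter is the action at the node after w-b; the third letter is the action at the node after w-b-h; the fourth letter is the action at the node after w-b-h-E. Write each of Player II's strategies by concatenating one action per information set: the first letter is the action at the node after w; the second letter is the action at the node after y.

Row for ykES (columns bd, bc, ed, ec): (1,5) (1,0) (1,5) (1,0).
Under ykES, Player I's choice at the node after w-b and at the node after w-b-h and at the node after w-b-h-E can never be reached regardless of what Player II does, so varying those choices leaves every outcome unchanged.
Holding the reachable choices fixed and varying the unreachable ones freely already gives 3 × 2 × 3 = 18 equivalent strategies.
No other strategy reproduces this row, so those 18 are the full class: ykES, ykEW, ykEN, ykCS, ykCW, ykCN, ygES, ygEW, ygEN, ygCS, ygCW, ygCN, yhES, yhEW, yhEN, yhCS, yhCW, yhCN.

18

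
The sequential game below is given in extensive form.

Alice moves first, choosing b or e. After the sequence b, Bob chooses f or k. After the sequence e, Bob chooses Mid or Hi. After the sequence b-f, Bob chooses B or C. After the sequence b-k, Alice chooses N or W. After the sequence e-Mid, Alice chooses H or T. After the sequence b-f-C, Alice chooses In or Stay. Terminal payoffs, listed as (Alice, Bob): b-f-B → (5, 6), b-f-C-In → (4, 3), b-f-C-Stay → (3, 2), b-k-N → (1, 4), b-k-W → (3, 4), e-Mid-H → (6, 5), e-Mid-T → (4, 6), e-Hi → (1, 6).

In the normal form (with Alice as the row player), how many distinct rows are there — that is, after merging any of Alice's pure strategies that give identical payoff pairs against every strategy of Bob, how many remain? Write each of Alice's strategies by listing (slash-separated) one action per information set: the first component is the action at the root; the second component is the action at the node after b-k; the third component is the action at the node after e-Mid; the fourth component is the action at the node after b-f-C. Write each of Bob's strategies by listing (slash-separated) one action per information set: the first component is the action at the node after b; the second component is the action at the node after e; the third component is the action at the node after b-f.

6

Alice has 16 pure strategies: b/N/H/In, b/N/H/Stay, b/N/T/In, b/N/T/Stay, b/W/H/In, b/W/H/Stay, b/W/T/In, b/W/T/Stay, e/N/H/In, e/N/H/Stay, e/N/T/In, e/N/T/Stay, e/W/H/In, e/W/H/Stay, e/W/T/In, e/W/T/Stay. Columns: f/Mid/B, f/Mid/C, f/Hi/B, f/Hi/C, k/Mid/B, k/Mid/C, k/Hi/B, k/Hi/C.
{b/N/H/In, b/N/T/In} → row (5,6) (4,3) (5,6) (4,3) (1,4) (1,4) (1,4) (1,4)
{b/N/H/Stay, b/N/T/Stay} → row (5,6) (3,2) (5,6) (3,2) (1,4) (1,4) (1,4) (1,4)
{b/W/H/In, b/W/T/In} → row (5,6) (4,3) (5,6) (4,3) (3,4) (3,4) (3,4) (3,4)
{b/W/H/Stay, b/W/T/Stay} → row (5,6) (3,2) (5,6) (3,2) (3,4) (3,4) (3,4) (3,4)
{e/N/H/In, e/N/H/Stay, e/W/H/In, e/W/H/Stay} → row (6,5) (6,5) (1,6) (1,6) (6,5) (6,5) (1,6) (1,6)
{e/N/T/In, e/N/T/Stay, e/W/T/In, e/W/T/Stay} → row (4,6) (4,6) (1,6) (1,6) (4,6) (4,6) (1,6) (1,6)
That's 6 distinct rows out of 16 strategies.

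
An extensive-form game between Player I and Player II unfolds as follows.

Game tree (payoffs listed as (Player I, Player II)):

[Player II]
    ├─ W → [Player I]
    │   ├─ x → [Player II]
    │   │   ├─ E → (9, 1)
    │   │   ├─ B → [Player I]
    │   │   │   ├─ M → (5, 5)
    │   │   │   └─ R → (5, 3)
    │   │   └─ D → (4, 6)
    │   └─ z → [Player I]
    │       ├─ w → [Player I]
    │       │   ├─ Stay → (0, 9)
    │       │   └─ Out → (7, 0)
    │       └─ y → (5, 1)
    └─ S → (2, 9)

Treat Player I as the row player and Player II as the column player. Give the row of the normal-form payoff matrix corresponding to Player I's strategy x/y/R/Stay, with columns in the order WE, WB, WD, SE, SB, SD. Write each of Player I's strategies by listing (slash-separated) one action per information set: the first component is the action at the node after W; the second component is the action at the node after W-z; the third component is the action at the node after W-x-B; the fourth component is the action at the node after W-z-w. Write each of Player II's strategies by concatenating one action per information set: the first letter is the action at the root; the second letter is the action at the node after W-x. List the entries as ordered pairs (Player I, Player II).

(9,1) (5,3) (4,6) (2,9) (2,9) (2,9)

vs WE: Player II plays W → Player I plays x at [W] → Player II plays E at [W-x] → (9, 1)
vs WB: Player II plays W → Player I plays x at [W] → Player II plays B at [W-x] → Player I plays R at [W-x-B] → (5, 3)
vs WD: Player II plays W → Player I plays x at [W] → Player II plays D at [W-x] → (4, 6)
vs SE: Player II plays S → (2, 9)
vs SB: Player II plays S → (2, 9)
vs SD: Player II plays S → (2, 9)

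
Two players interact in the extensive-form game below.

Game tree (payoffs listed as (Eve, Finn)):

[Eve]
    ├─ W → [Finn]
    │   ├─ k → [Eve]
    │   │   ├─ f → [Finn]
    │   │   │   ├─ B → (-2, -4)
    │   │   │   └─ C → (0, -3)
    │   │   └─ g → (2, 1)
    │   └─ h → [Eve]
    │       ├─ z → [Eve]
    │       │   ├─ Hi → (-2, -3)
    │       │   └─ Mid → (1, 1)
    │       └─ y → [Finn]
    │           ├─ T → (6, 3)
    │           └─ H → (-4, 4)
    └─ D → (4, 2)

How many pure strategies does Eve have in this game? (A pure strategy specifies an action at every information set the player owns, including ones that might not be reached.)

16

Eve owns the root with actions {W, D} — two choices.
Eve owns the node after W-k with actions {f, g} — two choices.
Eve owns the node after W-h with actions {z, y} — two choices.
Eve owns the node after W-h-z with actions {Hi, Mid} — two choices.
A pure strategy fixes one action at each information set independently, so the count is the product 2 × 2 × 2 × 2 = 16.
(For reference, Finn has 8 pure strategies, giving a 16×8 normal-form matrix.)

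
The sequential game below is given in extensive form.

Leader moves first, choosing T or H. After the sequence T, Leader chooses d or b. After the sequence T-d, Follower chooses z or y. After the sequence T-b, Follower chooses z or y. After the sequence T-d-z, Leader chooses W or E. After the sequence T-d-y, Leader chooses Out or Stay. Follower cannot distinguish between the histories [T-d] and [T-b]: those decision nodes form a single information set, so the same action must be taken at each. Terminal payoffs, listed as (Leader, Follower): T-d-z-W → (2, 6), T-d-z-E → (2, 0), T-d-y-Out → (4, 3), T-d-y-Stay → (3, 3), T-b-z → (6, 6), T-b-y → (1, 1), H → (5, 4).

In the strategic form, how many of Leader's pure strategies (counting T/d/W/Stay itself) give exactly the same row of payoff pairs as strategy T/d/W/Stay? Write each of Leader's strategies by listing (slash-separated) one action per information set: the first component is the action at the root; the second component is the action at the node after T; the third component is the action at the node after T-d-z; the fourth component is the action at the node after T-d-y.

Row for T/d/W/Stay (columns z, y): (2,6) (3,3).
Every one of Leader's information sets is on the play path for some reply by Follower when Leader follows T/d/W/Stay.
Changing the action at any of them therefore changes at least one column, so only T/d/W/Stay itself gives this row.

1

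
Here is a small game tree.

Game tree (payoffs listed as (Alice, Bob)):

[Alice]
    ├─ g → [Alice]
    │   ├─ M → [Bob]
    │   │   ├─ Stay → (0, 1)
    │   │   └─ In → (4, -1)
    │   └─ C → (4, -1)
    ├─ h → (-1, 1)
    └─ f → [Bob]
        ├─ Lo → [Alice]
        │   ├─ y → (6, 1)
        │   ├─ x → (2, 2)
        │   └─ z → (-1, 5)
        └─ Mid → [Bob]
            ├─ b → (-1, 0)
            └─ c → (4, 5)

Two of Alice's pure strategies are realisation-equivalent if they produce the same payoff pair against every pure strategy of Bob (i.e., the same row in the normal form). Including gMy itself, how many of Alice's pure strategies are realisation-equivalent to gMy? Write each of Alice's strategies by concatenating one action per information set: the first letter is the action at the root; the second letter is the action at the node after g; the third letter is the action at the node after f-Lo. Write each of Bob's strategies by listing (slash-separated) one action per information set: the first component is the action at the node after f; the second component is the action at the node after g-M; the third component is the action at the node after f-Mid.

3

Row for gMy (columns Lo/Stay/b, Lo/Stay/c, Lo/In/b, Lo/In/c, Mid/Stay/b, Mid/Stay/c, Mid/In/b, Mid/In/c): (0,1) (0,1) (4,-1) (4,-1) (0,1) (0,1) (4,-1) (4,-1).
Under gMy, Alice's choice at the node after f-Lo can never be reached regardless of what Bob does, so varying those choices leaves every outcome unchanged.
Holding the reachable choices fixed and varying the unreachable one freely already gives 3 equivalent strategies.
No other strategy reproduces this row, so those 3 are the full class: gMy, gMx, gMz.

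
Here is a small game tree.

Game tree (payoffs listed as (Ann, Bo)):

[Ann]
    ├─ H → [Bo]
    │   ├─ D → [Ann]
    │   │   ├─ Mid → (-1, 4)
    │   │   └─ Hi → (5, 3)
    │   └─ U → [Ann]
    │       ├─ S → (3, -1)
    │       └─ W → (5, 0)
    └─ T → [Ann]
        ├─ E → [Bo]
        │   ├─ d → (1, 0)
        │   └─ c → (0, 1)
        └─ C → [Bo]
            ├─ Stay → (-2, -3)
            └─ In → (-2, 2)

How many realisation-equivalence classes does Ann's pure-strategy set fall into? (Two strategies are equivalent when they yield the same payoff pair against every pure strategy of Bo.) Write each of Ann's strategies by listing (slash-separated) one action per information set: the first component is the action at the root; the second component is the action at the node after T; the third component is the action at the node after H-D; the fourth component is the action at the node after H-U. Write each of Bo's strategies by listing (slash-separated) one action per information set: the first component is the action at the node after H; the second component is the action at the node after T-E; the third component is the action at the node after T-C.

Ann has 16 pure strategies: H/E/Mid/S, H/E/Mid/W, H/E/Hi/S, H/E/Hi/W, H/C/Mid/S, H/C/Mid/W, H/C/Hi/S, H/C/Hi/W, T/E/Mid/S, T/E/Mid/W, T/E/Hi/S, T/E/Hi/W, T/C/Mid/S, T/C/Mid/W, T/C/Hi/S, T/C/Hi/W. Columns: D/d/Stay, D/d/In, D/c/Stay, D/c/In, U/d/Stay, U/d/In, U/c/Stay, U/c/In.
{H/E/Mid/S, H/C/Mid/S} → row (-1,4) (-1,4) (-1,4) (-1,4) (3,-1) (3,-1) (3,-1) (3,-1)
{H/E/Mid/W, H/C/Mid/W} → row (-1,4) (-1,4) (-1,4) (-1,4) (5,0) (5,0) (5,0) (5,0)
{H/E/Hi/S, H/C/Hi/S} → row (5,3) (5,3) (5,3) (5,3) (3,-1) (3,-1) (3,-1) (3,-1)
{H/E/Hi/W, H/C/Hi/W} → row (5,3) (5,3) (5,3) (5,3) (5,0) (5,0) (5,0) (5,0)
{T/E/Mid/S, T/E/Mid/W, T/E/Hi/S, T/E/Hi/W} → row (1,0) (1,0) (0,1) (0,1) (1,0) (1,0) (0,1) (0,1)
{T/C/Mid/S, T/C/Mid/W, T/C/Hi/S, T/C/Hi/W} → row (-2,-3) (-2,2) (-2,-3) (-2,2) (-2,-3) (-2,2) (-2,-3) (-2,2)
That's 6 distinct rows out of 16 strategies.

6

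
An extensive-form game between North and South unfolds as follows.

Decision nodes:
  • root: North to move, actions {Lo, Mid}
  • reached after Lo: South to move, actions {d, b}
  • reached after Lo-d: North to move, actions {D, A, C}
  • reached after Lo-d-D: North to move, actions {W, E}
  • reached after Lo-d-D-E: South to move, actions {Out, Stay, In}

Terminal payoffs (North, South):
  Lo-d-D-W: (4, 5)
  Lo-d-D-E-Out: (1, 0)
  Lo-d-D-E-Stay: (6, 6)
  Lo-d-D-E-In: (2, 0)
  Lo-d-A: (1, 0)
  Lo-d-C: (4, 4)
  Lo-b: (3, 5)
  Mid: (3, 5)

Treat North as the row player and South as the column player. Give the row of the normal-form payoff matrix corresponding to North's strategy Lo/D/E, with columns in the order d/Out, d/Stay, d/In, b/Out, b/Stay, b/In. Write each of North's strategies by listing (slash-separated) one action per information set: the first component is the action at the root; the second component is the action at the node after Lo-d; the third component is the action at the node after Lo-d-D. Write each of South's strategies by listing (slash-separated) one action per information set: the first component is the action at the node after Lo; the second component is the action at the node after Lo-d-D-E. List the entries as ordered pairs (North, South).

(1,0) (6,6) (2,0) (3,5) (3,5) (3,5)

vs d/Out: North plays Lo → South plays d at [Lo] → North plays D at [Lo-d] → North plays E at [Lo-d-D] → South plays Out at [Lo-d-D-E] → (1, 0)
vs d/Stay: North plays Lo → South plays d at [Lo] → North plays D at [Lo-d] → North plays E at [Lo-d-D] → South plays Stay at [Lo-d-D-E] → (6, 6)
vs d/In: North plays Lo → South plays d at [Lo] → North plays D at [Lo-d] → North plays E at [Lo-d-D] → South plays In at [Lo-d-D-E] → (2, 0)
vs b/Out: North plays Lo → South plays b at [Lo] → (3, 5)
vs b/Stay: North plays Lo → South plays b at [Lo] → (3, 5)
vs b/In: North plays Lo → South plays b at [Lo] → (3, 5)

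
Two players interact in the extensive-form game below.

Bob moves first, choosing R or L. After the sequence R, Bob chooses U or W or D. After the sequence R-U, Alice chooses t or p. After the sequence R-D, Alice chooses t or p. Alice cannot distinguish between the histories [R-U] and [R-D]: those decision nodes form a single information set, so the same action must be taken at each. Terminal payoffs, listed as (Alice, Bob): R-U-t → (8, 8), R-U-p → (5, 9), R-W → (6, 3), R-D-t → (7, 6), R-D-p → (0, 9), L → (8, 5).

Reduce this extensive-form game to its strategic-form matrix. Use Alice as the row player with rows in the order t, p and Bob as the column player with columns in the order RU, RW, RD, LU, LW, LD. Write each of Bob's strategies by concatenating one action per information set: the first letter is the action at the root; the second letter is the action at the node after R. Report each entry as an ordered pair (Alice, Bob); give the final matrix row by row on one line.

           RU       RW       RD       LU       LW       LD
   t    (8,8)    (6,3)    (7,6)    (8,5)    (8,5)    (8,5)
   p    (5,9)    (6,3)    (0,9)    (8,5)    (8,5)    (8,5)

t: (8,8) (6,3) (7,6) (8,5) (8,5) (8,5) | p: (5,9) (6,3) (0,9) (8,5) (8,5) (8,5)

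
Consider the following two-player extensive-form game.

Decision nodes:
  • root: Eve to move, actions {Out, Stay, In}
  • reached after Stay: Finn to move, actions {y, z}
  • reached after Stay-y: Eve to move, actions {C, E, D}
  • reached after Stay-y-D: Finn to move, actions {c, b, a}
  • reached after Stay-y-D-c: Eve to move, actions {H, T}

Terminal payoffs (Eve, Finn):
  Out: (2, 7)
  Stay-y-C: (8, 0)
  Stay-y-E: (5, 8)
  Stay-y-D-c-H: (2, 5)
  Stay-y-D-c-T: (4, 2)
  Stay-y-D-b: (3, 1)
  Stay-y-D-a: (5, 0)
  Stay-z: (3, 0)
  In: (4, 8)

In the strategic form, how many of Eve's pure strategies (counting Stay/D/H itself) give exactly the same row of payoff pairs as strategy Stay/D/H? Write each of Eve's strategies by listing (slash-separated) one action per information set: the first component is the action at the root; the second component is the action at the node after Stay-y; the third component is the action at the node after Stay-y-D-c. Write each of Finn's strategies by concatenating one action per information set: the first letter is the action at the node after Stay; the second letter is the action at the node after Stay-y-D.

Row for Stay/D/H (columns yc, yb, ya, zc, zb, za): (2,5) (3,1) (5,0) (3,0) (3,0) (3,0).
Every one of Eve's information sets is on the play path for some reply by Finn when Eve follows Stay/D/H.
Changing the action at any of them therefore changes at least one column, so only Stay/D/H itself gives this row.

1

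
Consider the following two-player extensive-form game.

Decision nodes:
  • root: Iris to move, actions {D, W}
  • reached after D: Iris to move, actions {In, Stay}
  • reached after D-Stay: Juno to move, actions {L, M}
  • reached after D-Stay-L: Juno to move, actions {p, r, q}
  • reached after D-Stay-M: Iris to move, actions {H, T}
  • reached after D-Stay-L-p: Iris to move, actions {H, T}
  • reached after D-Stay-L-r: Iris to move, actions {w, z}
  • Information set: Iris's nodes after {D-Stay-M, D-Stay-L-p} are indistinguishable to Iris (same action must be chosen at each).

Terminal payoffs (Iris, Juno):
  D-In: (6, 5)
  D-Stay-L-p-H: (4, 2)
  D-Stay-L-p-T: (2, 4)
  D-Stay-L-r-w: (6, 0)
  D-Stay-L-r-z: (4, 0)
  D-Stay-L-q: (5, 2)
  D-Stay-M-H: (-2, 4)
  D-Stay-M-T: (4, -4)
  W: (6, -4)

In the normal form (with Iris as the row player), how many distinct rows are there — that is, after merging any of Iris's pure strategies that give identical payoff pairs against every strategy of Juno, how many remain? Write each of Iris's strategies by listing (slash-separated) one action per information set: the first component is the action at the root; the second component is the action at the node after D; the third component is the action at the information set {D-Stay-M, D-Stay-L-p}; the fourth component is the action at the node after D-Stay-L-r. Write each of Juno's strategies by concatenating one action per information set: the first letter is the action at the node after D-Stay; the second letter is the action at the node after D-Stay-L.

Iris has 16 pure strategies: D/In/H/w, D/In/H/z, D/In/T/w, D/In/T/z, D/Stay/H/w, D/Stay/H/z, D/Stay/T/w, D/Stay/T/z, W/In/H/w, W/In/H/z, W/In/T/w, W/In/T/z, W/Stay/H/w, W/Stay/H/z, W/Stay/T/w, W/Stay/T/z. Columns: Lp, Lr, Lq, Mp, Mr, Mq.
{D/In/H/w, D/In/H/z, D/In/T/w, D/In/T/z} → row (6,5) (6,5) (6,5) (6,5) (6,5) (6,5)
{D/Stay/H/w} → row (4,2) (6,0) (5,2) (-2,4) (-2,4) (-2,4)
{D/Stay/H/z} → row (4,2) (4,0) (5,2) (-2,4) (-2,4) (-2,4)
{D/Stay/T/w} → row (2,4) (6,0) (5,2) (4,-4) (4,-4) (4,-4)
{D/Stay/T/z} → row (2,4) (4,0) (5,2) (4,-4) (4,-4) (4,-4)
{W/In/H/w, W/In/H/z, W/In/T/w, W/In/T/z, W/Stay/H/w, W/Stay/H/z, W/Stay/T/w, W/Stay/T/z} → row (6,-4) (6,-4) (6,-4) (6,-4) (6,-4) (6,-4)
That's 6 distinct rows out of 16 strategies.

6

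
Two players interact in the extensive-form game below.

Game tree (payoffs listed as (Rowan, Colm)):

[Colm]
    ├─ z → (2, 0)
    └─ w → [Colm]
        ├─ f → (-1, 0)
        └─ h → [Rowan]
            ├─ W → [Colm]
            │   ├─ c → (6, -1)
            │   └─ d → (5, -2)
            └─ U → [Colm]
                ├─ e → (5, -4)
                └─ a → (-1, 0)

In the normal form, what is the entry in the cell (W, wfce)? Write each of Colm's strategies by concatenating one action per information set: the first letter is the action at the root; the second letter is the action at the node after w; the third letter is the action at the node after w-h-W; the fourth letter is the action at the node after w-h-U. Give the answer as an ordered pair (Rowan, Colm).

Trace the play path from the root:
  Colm plays w
  Colm plays f at [w]
→ terminal payoff (-1, 0).
(Rowan's choice at the node after w-h is never reached on this path, so it doesn't affect the outcome.)

(-1, 0)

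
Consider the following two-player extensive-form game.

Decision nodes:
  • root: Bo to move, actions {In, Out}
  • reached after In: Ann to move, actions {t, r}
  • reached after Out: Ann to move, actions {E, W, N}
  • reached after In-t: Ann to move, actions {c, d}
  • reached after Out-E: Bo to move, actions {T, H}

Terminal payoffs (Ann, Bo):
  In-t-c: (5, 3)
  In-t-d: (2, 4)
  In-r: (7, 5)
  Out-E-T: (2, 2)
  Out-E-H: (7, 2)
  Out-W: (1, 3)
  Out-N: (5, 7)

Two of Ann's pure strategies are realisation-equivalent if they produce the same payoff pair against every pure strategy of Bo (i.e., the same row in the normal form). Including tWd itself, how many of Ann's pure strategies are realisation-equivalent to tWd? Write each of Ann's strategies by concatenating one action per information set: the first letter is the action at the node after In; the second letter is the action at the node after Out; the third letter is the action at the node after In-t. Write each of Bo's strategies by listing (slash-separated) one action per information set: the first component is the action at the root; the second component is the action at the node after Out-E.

1

Row for tWd (columns In/T, In/H, Out/T, Out/H): (2,4) (2,4) (1,3) (1,3).
Every one of Ann's information sets is on the play path for some reply by Bo when Ann follows tWd.
Changing the action at any of them therefore changes at least one column, so only tWd itself gives this row.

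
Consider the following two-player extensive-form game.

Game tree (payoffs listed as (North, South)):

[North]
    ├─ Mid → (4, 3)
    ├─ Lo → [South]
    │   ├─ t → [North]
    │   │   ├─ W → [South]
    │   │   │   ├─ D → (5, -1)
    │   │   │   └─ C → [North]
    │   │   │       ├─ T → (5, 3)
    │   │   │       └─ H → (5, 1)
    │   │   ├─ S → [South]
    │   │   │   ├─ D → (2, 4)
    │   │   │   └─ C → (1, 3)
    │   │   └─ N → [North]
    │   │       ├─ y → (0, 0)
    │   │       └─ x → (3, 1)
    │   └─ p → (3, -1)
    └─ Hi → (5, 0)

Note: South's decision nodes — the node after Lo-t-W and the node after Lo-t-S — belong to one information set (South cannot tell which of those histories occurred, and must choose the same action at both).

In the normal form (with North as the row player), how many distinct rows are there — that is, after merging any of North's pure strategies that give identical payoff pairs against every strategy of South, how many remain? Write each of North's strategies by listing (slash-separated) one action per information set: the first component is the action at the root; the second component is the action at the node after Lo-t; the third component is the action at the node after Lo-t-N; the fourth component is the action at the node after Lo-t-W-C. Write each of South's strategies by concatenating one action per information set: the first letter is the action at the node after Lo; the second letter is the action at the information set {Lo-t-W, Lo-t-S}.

7

North has 36 pure strategies: Mid/W/y/T, Mid/W/y/H, Mid/W/x/T, Mid/W/x/H, Mid/S/y/T, Mid/S/y/H, Mid/S/x/T, Mid/S/x/H, Mid/N/y/T, Mid/N/y/H, Mid/N/x/T, Mid/N/x/H, Lo/W/y/T, Lo/W/y/H, Lo/W/x/T, Lo/W/x/H, Lo/S/y/T, Lo/S/y/H, Lo/S/x/T, Lo/S/x/H, Lo/N/y/T, Lo/N/y/H, Lo/N/x/T, Lo/N/x/H, Hi/W/y/T, Hi/W/y/H, Hi/W/x/T, Hi/W/x/H, Hi/S/y/T, Hi/S/y/H, Hi/S/x/T, Hi/S/x/H, Hi/N/y/T, Hi/N/y/H, Hi/N/x/T, Hi/N/x/H. Columns: tD, tC, pD, pC.
{Mid/W/y/T, Mid/W/y/H, Mid/W/x/T, Mid/W/x/H, Mid/S/y/T, Mid/S/y/H, Mid/S/x/T, Mid/S/x/H, Mid/N/y/T, Mid/N/y/H, Mid/N/x/T, Mid/N/x/H} → row (4,3) (4,3) (4,3) (4,3)
{Lo/W/y/T, Lo/W/x/T} → row (5,-1) (5,3) (3,-1) (3,-1)
{Lo/W/y/H, Lo/W/x/H} → row (5,-1) (5,1) (3,-1) (3,-1)
{Lo/S/y/T, Lo/S/y/H, Lo/S/x/T, Lo/S/x/H} → row (2,4) (1,3) (3,-1) (3,-1)
{Lo/N/y/T, Lo/N/y/H} → row (0,0) (0,0) (3,-1) (3,-1)
{Lo/N/x/T, Lo/N/x/H} → row (3,1) (3,1) (3,-1) (3,-1)
{Hi/W/y/T, Hi/W/y/H, Hi/W/x/T, Hi/W/x/H, Hi/S/y/T, Hi/S/y/H, Hi/S/x/T, Hi/S/x/H, Hi/N/y/T, Hi/N/y/H, Hi/N/x/T, Hi/N/x/H} → row (5,0) (5,0) (5,0) (5,0)
That's 7 distinct rows out of 36 strategies.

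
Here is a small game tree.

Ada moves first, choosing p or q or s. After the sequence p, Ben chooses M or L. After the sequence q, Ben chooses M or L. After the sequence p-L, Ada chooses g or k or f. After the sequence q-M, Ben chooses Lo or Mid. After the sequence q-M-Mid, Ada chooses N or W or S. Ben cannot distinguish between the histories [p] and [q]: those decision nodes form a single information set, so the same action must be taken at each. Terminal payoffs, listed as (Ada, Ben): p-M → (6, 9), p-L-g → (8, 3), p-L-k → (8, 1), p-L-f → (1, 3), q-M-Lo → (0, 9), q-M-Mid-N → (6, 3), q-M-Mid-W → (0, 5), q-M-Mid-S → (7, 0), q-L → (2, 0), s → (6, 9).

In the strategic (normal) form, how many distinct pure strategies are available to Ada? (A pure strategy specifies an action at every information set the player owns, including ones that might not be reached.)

Ada owns the root with actions {p, q, s} — three choices.
Ada owns the node after p-L with actions {g, k, f} — three choices.
Ada owns the node after q-M-Mid with actions {N, W, S} — three choices.
A pure strategy fixes one action at each information set independently, so the count is the product 3 × 3 × 3 = 27.

27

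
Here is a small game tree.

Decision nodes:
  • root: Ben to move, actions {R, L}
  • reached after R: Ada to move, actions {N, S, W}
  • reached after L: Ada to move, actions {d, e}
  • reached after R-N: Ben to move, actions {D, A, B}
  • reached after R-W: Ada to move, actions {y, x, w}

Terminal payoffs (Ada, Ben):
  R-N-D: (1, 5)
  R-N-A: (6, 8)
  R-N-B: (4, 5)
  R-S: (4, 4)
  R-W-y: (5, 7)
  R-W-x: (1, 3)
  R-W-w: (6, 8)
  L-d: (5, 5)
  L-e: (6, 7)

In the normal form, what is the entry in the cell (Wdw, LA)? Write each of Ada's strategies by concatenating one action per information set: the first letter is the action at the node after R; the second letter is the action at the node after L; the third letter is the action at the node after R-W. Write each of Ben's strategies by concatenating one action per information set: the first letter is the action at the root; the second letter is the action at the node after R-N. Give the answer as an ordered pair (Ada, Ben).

(5, 5)

Trace the play path from the root:
  Ben plays L
  Ada plays d at [L]
→ terminal payoff (5, 5).
(Ada's choice at the node after R is never reached on this path, so it doesn't affect the outcome.)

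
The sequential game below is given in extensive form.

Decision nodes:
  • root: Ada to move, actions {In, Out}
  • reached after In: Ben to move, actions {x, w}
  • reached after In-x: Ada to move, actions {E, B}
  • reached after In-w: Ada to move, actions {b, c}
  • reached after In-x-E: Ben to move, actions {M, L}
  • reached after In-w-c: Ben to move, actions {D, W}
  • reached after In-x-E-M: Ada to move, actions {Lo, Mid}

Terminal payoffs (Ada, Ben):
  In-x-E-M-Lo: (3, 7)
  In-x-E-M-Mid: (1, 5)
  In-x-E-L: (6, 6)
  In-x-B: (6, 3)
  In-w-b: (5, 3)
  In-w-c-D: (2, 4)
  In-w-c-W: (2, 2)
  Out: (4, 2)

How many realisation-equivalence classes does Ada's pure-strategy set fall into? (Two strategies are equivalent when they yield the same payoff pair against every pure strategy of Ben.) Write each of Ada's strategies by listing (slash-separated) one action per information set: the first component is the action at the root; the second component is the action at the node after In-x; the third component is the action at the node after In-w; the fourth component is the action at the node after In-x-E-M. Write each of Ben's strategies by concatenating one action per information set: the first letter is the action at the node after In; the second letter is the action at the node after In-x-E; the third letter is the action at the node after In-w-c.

7

Ada has 16 pure strategies: In/E/b/Lo, In/E/b/Mid, In/E/c/Lo, In/E/c/Mid, In/B/b/Lo, In/B/b/Mid, In/B/c/Lo, In/B/c/Mid, Out/E/b/Lo, Out/E/b/Mid, Out/E/c/Lo, Out/E/c/Mid, Out/B/b/Lo, Out/B/b/Mid, Out/B/c/Lo, Out/B/c/Mid. Columns: xMD, xMW, xLD, xLW, wMD, wMW, wLD, wLW.
{In/E/b/Lo} → row (3,7) (3,7) (6,6) (6,6) (5,3) (5,3) (5,3) (5,3)
{In/E/b/Mid} → row (1,5) (1,5) (6,6) (6,6) (5,3) (5,3) (5,3) (5,3)
{In/E/c/Lo} → row (3,7) (3,7) (6,6) (6,6) (2,4) (2,2) (2,4) (2,2)
{In/E/c/Mid} → row (1,5) (1,5) (6,6) (6,6) (2,4) (2,2) (2,4) (2,2)
{In/B/b/Lo, In/B/b/Mid} → row (6,3) (6,3) (6,3) (6,3) (5,3) (5,3) (5,3) (5,3)
{In/B/c/Lo, In/B/c/Mid} → row (6,3) (6,3) (6,3) (6,3) (2,4) (2,2) (2,4) (2,2)
{Out/E/b/Lo, Out/E/b/Mid, Out/E/c/Lo, Out/E/c/Mid, Out/B/b/Lo, Out/B/b/Mid, Out/B/c/Lo, Out/B/c/Mid} → row (4,2) (4,2) (4,2) (4,2) (4,2) (4,2) (4,2) (4,2)
That's 7 distinct rows out of 16 strategies.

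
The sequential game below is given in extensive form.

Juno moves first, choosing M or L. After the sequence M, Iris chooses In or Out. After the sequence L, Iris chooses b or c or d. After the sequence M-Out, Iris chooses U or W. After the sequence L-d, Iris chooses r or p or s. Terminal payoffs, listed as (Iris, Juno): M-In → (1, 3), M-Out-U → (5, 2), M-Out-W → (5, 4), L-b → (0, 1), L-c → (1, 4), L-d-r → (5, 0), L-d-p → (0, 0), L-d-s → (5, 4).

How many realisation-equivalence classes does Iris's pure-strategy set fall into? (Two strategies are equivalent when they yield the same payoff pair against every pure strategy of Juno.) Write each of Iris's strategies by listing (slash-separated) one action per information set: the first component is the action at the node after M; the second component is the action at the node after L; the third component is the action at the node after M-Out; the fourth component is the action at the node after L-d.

Iris has 36 pure strategies: In/b/U/r, In/b/U/p, In/b/U/s, In/b/W/r, In/b/W/p, In/b/W/s, In/c/U/r, In/c/U/p, In/c/U/s, In/c/W/r, In/c/W/p, In/c/W/s, In/d/U/r, In/d/U/p, In/d/U/s, In/d/W/r, In/d/W/p, In/d/W/s, Out/b/U/r, Out/b/U/p, Out/b/U/s, Out/b/W/r, Out/b/W/p, Out/b/W/s, Out/c/U/r, Out/c/U/p, Out/c/U/s, Out/c/W/r, Out/c/W/p, Out/c/W/s, Out/d/U/r, Out/d/U/p, Out/d/U/s, Out/d/W/r, Out/d/W/p, Out/d/W/s. Columns: M, L.
{In/b/U/r, In/b/U/p, In/b/U/s, In/b/W/r, In/b/W/p, In/b/W/s} → row (1,3) (0,1)
{In/c/U/r, In/c/U/p, In/c/U/s, In/c/W/r, In/c/W/p, In/c/W/s} → row (1,3) (1,4)
{In/d/U/r, In/d/W/r} → row (1,3) (5,0)
{In/d/U/p, In/d/W/p} → row (1,3) (0,0)
{In/d/U/s, In/d/W/s} → row (1,3) (5,4)
{Out/b/U/r, Out/b/U/p, Out/b/U/s} → row (5,2) (0,1)
{Out/b/W/r, Out/b/W/p, Out/b/W/s} → row (5,4) (0,1)
{Out/c/U/r, Out/c/U/p, Out/c/U/s} → row (5,2) (1,4)
{Out/c/W/r, Out/c/W/p, Out/c/W/s} → row (5,4) (1,4)
{Out/d/U/r} → row (5,2) (5,0)
{Out/d/U/p} → row (5,2) (0,0)
{Out/d/U/s} → row (5,2) (5,4)
{Out/d/W/r} → row (5,4) (5,0)
{Out/d/W/p} → row (5,4) (0,0)
{Out/d/W/s} → row (5,4) (5,4)
That's 15 distinct rows out of 36 strategies.

15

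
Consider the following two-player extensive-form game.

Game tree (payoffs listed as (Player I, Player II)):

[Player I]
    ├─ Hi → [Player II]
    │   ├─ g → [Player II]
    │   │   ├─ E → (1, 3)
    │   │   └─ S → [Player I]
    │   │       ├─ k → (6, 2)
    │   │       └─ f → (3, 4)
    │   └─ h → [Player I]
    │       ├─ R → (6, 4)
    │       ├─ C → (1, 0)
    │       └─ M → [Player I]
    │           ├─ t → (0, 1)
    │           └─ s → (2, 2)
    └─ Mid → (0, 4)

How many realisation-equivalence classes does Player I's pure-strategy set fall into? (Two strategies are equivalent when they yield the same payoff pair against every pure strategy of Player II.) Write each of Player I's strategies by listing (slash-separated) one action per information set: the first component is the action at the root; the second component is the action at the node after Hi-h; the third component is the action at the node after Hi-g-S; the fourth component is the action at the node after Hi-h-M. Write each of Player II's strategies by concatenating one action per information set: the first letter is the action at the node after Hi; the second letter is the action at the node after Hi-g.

Player I has 24 pure strategies: Hi/R/k/t, Hi/R/k/s, Hi/R/f/t, Hi/R/f/s, Hi/C/k/t, Hi/C/k/s, Hi/C/f/t, Hi/C/f/s, Hi/M/k/t, Hi/M/k/s, Hi/M/f/t, Hi/M/f/s, Mid/R/k/t, Mid/R/k/s, Mid/R/f/t, Mid/R/f/s, Mid/C/k/t, Mid/C/k/s, Mid/C/f/t, Mid/C/f/s, Mid/M/k/t, Mid/M/k/s, Mid/M/f/t, Mid/M/f/s. Columns: gE, gS, hE, hS.
{Hi/R/k/t, Hi/R/k/s} → row (1,3) (6,2) (6,4) (6,4)
{Hi/R/f/t, Hi/R/f/s} → row (1,3) (3,4) (6,4) (6,4)
{Hi/C/k/t, Hi/C/k/s} → row (1,3) (6,2) (1,0) (1,0)
{Hi/C/f/t, Hi/C/f/s} → row (1,3) (3,4) (1,0) (1,0)
{Hi/M/k/t} → row (1,3) (6,2) (0,1) (0,1)
{Hi/M/k/s} → row (1,3) (6,2) (2,2) (2,2)
{Hi/M/f/t} → row (1,3) (3,4) (0,1) (0,1)
{Hi/M/f/s} → row (1,3) (3,4) (2,2) (2,2)
{Mid/R/k/t, Mid/R/k/s, Mid/R/f/t, Mid/R/f/s, Mid/C/k/t, Mid/C/k/s, Mid/C/f/t, Mid/C/f/s, Mid/M/k/t, Mid/M/k/s, Mid/M/f/t, Mid/M/f/s} → row (0,4) (0,4) (0,4) (0,4)
That's 9 distinct rows out of 24 strategies.

9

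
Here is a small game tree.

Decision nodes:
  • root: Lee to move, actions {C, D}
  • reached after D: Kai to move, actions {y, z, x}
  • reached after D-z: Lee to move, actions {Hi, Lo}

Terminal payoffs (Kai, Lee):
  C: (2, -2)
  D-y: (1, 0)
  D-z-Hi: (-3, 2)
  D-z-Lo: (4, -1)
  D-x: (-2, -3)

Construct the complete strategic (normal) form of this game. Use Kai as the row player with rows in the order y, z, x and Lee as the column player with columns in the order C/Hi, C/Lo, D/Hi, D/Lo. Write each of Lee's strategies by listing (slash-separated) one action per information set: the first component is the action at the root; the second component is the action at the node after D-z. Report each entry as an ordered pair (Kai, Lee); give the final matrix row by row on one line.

         C/Hi     C/Lo     D/Hi     D/Lo
   y   (2,-2)   (2,-2)    (1,0)    (1,0)
   z   (2,-2)   (2,-2)   (-3,2)   (4,-1)
   x   (2,-2)   (2,-2)  (-2,-3)  (-2,-3)

y: (2,-2) (2,-2) (1,0) (1,0) | z: (2,-2) (2,-2) (-3,2) (4,-1) | x: (2,-2) (2,-2) (-2,-3) (-2,-3)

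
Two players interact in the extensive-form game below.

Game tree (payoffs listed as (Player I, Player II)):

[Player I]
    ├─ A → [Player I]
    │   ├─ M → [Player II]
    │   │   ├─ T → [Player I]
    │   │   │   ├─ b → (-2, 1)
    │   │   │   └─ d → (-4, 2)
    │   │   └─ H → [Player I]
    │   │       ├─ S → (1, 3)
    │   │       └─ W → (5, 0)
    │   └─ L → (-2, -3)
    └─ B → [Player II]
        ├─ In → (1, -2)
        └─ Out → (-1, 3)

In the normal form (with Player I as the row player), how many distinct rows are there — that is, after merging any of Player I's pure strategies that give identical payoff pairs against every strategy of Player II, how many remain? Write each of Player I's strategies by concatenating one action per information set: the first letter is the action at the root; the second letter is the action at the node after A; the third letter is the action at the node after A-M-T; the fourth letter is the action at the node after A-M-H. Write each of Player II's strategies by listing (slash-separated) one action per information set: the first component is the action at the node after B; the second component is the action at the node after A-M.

6

Player I has 16 pure strategies: AMbS, AMbW, AMdS, AMdW, ALbS, ALbW, ALdS, ALdW, BMbS, BMbW, BMdS, BMdW, BLbS, BLbW, BLdS, BLdW. Columns: In/T, In/H, Out/T, Out/H.
{AMbS} → row (-2,1) (1,3) (-2,1) (1,3)
{AMbW} → row (-2,1) (5,0) (-2,1) (5,0)
{AMdS} → row (-4,2) (1,3) (-4,2) (1,3)
{AMdW} → row (-4,2) (5,0) (-4,2) (5,0)
{ALbS, ALbW, ALdS, ALdW} → row (-2,-3) (-2,-3) (-2,-3) (-2,-3)
{BMbS, BMbW, BMdS, BMdW, BLbS, BLbW, BLdS, BLdW} → row (1,-2) (1,-2) (-1,3) (-1,3)
That's 6 distinct rows out of 16 strategies.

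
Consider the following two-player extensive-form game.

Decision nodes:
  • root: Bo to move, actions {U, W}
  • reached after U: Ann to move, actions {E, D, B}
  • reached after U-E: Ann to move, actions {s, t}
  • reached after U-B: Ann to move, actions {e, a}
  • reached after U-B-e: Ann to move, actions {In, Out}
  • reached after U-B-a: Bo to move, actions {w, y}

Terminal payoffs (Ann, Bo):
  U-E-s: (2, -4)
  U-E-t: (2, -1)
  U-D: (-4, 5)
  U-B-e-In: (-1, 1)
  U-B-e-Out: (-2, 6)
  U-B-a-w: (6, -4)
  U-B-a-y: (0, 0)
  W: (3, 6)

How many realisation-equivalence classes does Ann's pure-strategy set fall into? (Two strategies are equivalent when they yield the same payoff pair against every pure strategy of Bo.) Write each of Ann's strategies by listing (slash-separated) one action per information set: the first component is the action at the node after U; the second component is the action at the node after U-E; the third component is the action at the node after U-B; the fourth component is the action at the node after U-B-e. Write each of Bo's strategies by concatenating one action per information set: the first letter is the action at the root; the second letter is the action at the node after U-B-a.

6

Ann has 24 pure strategies: E/s/e/In, E/s/e/Out, E/s/a/In, E/s/a/Out, E/t/e/In, E/t/e/Out, E/t/a/In, E/t/a/Out, D/s/e/In, D/s/e/Out, D/s/a/In, D/s/a/Out, D/t/e/In, D/t/e/Out, D/t/a/In, D/t/a/Out, B/s/e/In, B/s/e/Out, B/s/a/In, B/s/a/Out, B/t/e/In, B/t/e/Out, B/t/a/In, B/t/a/Out. Columns: Uw, Uy, Ww, Wy.
{E/s/e/In, E/s/e/Out, E/s/a/In, E/s/a/Out} → row (2,-4) (2,-4) (3,6) (3,6)
{E/t/e/In, E/t/e/Out, E/t/a/In, E/t/a/Out} → row (2,-1) (2,-1) (3,6) (3,6)
{D/s/e/In, D/s/e/Out, D/s/a/In, D/s/a/Out, D/t/e/In, D/t/e/Out, D/t/a/In, D/t/a/Out} → row (-4,5) (-4,5) (3,6) (3,6)
{B/s/e/In, B/t/e/In} → row (-1,1) (-1,1) (3,6) (3,6)
{B/s/e/Out, B/t/e/Out} → row (-2,6) (-2,6) (3,6) (3,6)
{B/s/a/In, B/s/a/Out, B/t/a/In, B/t/a/Out} → row (6,-4) (0,0) (3,6) (3,6)
That's 6 distinct rows out of 24 strategies.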